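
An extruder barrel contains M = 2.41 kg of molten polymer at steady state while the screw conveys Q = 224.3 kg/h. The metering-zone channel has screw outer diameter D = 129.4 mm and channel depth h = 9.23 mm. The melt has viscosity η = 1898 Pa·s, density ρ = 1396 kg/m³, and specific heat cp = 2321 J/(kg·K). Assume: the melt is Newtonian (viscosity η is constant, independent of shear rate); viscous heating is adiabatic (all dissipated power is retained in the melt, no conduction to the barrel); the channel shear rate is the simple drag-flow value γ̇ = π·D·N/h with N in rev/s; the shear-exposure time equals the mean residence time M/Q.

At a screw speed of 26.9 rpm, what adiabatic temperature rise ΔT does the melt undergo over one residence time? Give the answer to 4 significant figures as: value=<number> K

Q_s = Q / 3600 = 224.3 / 3600 = 0.0623056 kg/s
t_res = M / Q_s = 2.41 / 0.0623056 = 38.6803 s
Geometry in metres: D = 129.4 mm → 0.1294 m, h = 9.23 mm → 0.00923 m; screw speed N = 26.9 rpm = 0.448333 rev/s
γ̇ = π D N / h = (π)(0.1294)(0.448333) / 0.00923 = 19.7462 s⁻¹
ΔT = η·γ̇²·t_res / (ρ·cp) = 1898 · (19.7462)² · 38.6803 / (1396 · 2321) = 8.83472 K

value=8.835 K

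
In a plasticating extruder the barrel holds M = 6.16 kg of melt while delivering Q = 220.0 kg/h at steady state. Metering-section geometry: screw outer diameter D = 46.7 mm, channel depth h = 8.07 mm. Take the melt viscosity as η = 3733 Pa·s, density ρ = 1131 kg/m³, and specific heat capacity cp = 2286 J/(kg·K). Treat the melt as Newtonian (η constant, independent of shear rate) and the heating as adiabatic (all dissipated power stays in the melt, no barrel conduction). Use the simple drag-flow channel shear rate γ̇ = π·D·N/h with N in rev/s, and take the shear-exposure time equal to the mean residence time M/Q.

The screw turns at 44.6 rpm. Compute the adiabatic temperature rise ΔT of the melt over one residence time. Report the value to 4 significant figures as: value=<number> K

value=26.58 K

Q_s = Q / 3600 = 220.0 / 3600 = 0.0611111 kg/s
t_res = M / Q_s = 6.16 / 0.0611111 = 100.8 s
Geometry in metres: D = 46.7 mm → 0.0467 m, h = 8.07 mm → 0.00807 m; screw speed N = 44.6 rpm = 0.743333 rev/s
γ̇ = π·D·N / h = π · 0.0467 · 0.743333 / 0.00807 = 13.5138 s⁻¹
ΔT = η·γ̇²·t_res/(ρ·cp) = [3733 × 13.5138² × 100.8] / [1131 × 2286] = 26.5787 K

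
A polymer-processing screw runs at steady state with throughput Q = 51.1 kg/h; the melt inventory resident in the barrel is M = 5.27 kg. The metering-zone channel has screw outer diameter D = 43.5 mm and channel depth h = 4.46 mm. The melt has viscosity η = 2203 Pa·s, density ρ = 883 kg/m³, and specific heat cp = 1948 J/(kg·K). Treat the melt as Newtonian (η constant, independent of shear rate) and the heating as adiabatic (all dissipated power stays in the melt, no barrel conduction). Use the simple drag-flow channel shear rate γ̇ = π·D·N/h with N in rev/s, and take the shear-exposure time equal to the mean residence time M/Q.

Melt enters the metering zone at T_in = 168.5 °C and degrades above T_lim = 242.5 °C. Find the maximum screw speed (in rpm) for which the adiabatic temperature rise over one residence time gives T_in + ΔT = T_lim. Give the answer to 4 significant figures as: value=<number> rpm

Convert throughput: Q = 51.1 kg/h = 51.1/3600 = 0.0141944 kg/s
t_res = M / Q_s = 5.27 ÷ 0.0141944 = 371.272 s
Convert to metres: D = 0.0435 m, h = 0.00446 m
ΔT_a = T_lim − T_in = 242.5 − 168.5 = 74 K
Invert ΔT = ηγ̇²t_res/(ρcp) for γ̇: γ̇_max² = ΔT_a ρ cp / (η t_res) = 74·883·1948 / (2203·371.272) = 155.623 s⁻²
Take the square root: γ̇_max = √(155.623) = 12.4749 s⁻¹
N_max = γ̇_max h / (πD) = 12.4749·0.00446/(π·0.0435) = 0.40713 rev/s → ×60 = 24.4278 rpm

value=24.43 rpm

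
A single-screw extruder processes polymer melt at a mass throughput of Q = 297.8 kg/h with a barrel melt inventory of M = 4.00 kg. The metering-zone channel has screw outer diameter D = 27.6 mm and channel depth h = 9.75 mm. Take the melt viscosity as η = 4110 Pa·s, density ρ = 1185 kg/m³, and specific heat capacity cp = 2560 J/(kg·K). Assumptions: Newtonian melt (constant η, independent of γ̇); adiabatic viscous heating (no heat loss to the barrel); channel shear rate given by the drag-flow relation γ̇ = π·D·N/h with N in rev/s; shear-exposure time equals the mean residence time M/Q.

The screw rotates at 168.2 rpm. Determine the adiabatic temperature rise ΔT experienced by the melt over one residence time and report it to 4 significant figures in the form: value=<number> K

value=40.72 K

Q_s = Q / 3600 = 297.8 / 3600 = 0.0827222 kg/s
Mean residence time: t_res = M/Q_s = 4.00 kg / 0.0827222 kg/s = 48.3546 s
D = 27.6 mm = 0.0276 m;  h = 9.75 mm = 0.00975 m;  N = 168.2 rpm / 60 = 2.80333 rev/s
γ̇ = π D N / h = (π)(0.0276)(2.80333) / 0.00975 = 24.9304 s⁻¹
Adiabatic rise: ΔT = η γ̇² t_res / (ρ cp) = 4110·(24.9304)²·48.3546 / (1185·2560) = 40.7173 K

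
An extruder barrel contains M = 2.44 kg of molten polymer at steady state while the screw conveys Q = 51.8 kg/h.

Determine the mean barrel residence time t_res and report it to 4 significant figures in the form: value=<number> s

value=169.6 s

Convert throughput: Q = 51.8 kg/h = 51.8/3600 = 0.0143889 kg/s
t_res = M / Q_s = 2.44 / 0.0143889 = 169.575 s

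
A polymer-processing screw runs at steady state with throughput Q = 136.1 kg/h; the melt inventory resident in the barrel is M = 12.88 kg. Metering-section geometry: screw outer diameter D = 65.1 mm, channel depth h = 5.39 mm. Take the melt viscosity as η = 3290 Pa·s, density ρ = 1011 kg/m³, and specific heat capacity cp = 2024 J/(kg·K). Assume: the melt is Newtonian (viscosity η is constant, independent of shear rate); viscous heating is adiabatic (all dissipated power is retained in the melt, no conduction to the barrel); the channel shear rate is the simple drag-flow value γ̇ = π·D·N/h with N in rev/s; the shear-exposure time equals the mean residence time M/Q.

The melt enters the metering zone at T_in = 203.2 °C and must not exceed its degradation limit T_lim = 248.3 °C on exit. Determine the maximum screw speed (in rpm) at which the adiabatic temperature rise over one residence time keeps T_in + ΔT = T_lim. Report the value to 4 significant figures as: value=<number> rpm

Throughput in SI: Q_s = 136.1 kg/h ÷ 3600 s/h = 0.0378056 kg/s
t_res = M / Q_s = 12.88 / 0.0378056 = 340.691 s
Geometry in SI: D = 65.1 mm → 0.0651 m, h = 5.39 mm → 0.00539 m
ΔT_a = T_lim − T_in = 248.3 − 203.2 = 45.1 K
Invert ΔT = ηγ̇²t_res/(ρcp) for γ̇: γ̇_max² = ΔT_a ρ cp / (η t_res) = 45.1·1011·2024 / (3290·340.691) = 82.3345 s⁻²
Take the square root: γ̇_max = √(82.3345) = 9.07384 s⁻¹
N_max = γ̇_max·h / (π·D) = 9.07384 · 0.00539 / (π · 0.0651) = 0.239138 rev/s = 14.3483 rpm

value=14.35 rpm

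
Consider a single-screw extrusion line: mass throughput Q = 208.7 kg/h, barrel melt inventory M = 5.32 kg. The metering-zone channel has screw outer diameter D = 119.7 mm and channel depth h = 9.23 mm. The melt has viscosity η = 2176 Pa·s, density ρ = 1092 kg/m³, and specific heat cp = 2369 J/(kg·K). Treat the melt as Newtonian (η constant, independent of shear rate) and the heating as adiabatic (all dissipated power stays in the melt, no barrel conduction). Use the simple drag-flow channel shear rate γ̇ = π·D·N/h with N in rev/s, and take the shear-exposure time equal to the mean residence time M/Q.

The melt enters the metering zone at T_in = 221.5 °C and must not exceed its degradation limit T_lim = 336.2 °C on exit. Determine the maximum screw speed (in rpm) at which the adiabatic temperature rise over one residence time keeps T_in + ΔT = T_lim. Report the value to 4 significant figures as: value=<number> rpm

value=56.77 rpm

Convert throughput: Q = 208.7 kg/h = 208.7/3600 = 0.0579722 kg/s
Mean residence time: t_res = M/Q_s = 5.32 kg / 0.0579722 kg/s = 91.7681 s
D = 119.7 mm = 0.1197 m;  h = 9.23 mm = 0.00923 m
ΔT_a = T_lim − T_in = 336.2 − 221.5 = 114.7 K
γ̇_max² = ΔT_a·ρ·cp/(η·t_res) = 114.7·1092·2369/(2176·91.7681) = 1485.94 s⁻²
γ̇_max = √1485.94 = 38.5479 s⁻¹
N_max = γ̇_max h / (πD) = 38.5479·0.00923/(π·0.1197) = 0.946146 rev/s → ×60 = 56.7687 rpm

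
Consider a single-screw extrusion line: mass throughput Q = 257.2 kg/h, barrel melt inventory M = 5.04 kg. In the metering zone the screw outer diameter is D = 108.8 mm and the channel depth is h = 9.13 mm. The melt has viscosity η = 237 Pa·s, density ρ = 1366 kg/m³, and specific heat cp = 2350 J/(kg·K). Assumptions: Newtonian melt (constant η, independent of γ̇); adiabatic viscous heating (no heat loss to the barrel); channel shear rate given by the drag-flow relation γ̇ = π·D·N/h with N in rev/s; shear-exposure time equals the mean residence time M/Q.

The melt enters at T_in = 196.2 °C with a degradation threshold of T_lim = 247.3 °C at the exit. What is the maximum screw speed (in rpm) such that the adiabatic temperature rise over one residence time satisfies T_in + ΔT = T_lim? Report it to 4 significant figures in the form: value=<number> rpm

Convert throughput: Q = 257.2 kg/h = 257.2/3600 = 0.0714444 kg/s
Mean residence time: t_res = M/Q_s = 5.04 kg / 0.0714444 kg/s = 70.5443 s
Geometry in SI: D = 108.8 mm → 0.1088 m, h = 9.13 mm → 0.00913 m
Allowable rise: ΔT_a = T_lim − T_in = 247.3 − 196.2 = 51.1 K
Invert ΔT = ηγ̇²t_res/(ρcp) for γ̇: γ̇_max² = ΔT_a ρ cp / (η t_res) = 51.1·1366·2350 / (237·70.5443) = 9811.36 s⁻²
γ̇_max = √9811.36 = 99.0523 s⁻¹
N_max = γ̇_max h / (πD) = 99.0523·0.00913/(π·0.1088) = 2.6458 rev/s → ×60 = 158.748 rpm

value=158.7 rpm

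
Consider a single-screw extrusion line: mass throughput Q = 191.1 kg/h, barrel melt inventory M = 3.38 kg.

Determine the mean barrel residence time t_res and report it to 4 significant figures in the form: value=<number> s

value=63.67 s

Throughput in SI: Q_s = 191.1 kg/h ÷ 3600 s/h = 0.0530833 kg/s
t_res = M / Q_s = 3.38 ÷ 0.0530833 = 63.6735 s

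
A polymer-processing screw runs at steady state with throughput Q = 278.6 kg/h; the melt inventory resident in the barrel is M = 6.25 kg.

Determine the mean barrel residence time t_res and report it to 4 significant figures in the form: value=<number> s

value=80.76 s

Throughput in SI: Q_s = 278.6 kg/h ÷ 3600 s/h = 0.0773889 kg/s
t_res = M / Q_s = 6.25 ÷ 0.0773889 = 80.7609 s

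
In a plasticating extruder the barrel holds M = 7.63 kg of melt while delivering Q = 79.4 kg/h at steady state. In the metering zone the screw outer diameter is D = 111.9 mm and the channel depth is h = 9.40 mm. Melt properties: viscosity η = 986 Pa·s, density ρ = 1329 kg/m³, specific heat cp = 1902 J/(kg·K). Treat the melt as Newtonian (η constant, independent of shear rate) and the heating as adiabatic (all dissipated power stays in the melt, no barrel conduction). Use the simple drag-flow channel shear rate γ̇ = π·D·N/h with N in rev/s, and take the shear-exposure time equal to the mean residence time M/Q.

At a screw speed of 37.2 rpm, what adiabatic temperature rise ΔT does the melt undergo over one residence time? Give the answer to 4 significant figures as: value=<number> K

value=72.55 K

Throughput in SI: Q_s = 79.4 kg/h ÷ 3600 s/h = 0.0220556 kg/s
t_res = M / Q_s = 7.63 ÷ 0.0220556 = 345.945 s
Convert to SI: D = 0.1119 m, h = 0.0094 m, N = 37.2/60 = 0.62 rev/s
γ̇ = π·D·N / h = π · 0.1119 · 0.62 / 0.0094 = 23.187 s⁻¹
ΔT = η·γ̇²·t_res / (ρ·cp) = 986 · (23.187)² · 345.945 / (1329 · 1902) = 72.5497 K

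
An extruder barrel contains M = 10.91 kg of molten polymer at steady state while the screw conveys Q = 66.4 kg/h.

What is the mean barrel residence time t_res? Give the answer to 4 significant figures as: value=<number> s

Q_s = Q / 3600 = 66.4 / 3600 = 0.0184444 kg/s
Mean residence time: t_res = M/Q_s = 10.91 kg / 0.0184444 kg/s = 591.506 s

value=591.5 s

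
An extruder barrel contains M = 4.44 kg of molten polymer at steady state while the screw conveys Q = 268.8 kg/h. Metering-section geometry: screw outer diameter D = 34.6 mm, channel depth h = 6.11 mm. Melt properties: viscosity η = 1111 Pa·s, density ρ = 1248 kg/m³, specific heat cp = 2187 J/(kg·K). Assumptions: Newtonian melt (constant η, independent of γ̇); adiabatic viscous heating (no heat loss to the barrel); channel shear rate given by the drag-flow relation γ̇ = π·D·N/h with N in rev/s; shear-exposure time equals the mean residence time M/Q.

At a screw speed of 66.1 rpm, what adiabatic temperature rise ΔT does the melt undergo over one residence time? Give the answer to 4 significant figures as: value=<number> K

value=9.298 K

Convert throughput: Q = 268.8 kg/h = 268.8/3600 = 0.0746667 kg/s
t_res = M / Q_s = 4.44 / 0.0746667 = 59.4643 s
Convert to SI: D = 0.0346 m, h = 0.00611 m, N = 66.1/60 = 1.10167 rev/s
Shear rate: γ̇ = πDN/h = π·0.0346·1.10167/0.00611 = 19.599 s⁻¹
ΔT = η·γ̇²·t_res/(ρ·cp) = [1111 × 19.599² × 59.4643] / [1248 × 2187] = 9.29773 K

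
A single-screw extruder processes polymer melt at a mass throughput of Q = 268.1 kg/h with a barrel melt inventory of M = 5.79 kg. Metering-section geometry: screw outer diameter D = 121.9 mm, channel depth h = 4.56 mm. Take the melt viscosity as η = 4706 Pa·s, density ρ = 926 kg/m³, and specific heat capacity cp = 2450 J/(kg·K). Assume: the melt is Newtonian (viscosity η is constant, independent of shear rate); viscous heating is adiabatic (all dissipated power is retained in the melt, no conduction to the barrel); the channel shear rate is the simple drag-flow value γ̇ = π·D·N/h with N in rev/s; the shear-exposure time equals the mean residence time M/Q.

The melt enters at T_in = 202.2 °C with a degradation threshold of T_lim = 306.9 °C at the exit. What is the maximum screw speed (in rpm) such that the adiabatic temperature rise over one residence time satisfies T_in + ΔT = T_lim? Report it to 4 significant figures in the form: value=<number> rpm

value=18.20 rpm

Convert throughput: Q = 268.1 kg/h = 268.1/3600 = 0.0744722 kg/s
Mean residence time: t_res = M/Q_s = 5.79 kg / 0.0744722 kg/s = 77.7471 s
Convert to metres: D = 0.1219 m, h = 0.00456 m
ΔT_a = T_lim − T_in = 306.9 − 202.2 = 104.7 K
Invert ΔT = ηγ̇²t_res/(ρcp) for γ̇: γ̇_max² = ΔT_a ρ cp / (η t_res) = 104.7·926·2450 / (4706·77.7471) = 649.214 s⁻²
γ̇_max = sqrt(649.214) = 25.4797 s⁻¹
N_max = γ̇_max h / (πD) = 25.4797·0.00456/(π·0.1219) = 0.303393 rev/s → ×60 = 18.2036 rpm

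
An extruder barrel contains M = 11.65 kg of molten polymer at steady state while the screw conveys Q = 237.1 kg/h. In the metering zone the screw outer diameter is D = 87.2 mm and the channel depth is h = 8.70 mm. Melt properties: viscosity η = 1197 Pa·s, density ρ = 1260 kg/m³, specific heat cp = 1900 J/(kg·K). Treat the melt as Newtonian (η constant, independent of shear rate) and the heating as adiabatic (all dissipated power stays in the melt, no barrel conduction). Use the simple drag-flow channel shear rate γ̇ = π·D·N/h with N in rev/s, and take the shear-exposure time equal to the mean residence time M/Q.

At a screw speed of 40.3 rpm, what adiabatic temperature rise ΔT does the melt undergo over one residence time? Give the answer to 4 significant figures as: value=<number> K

value=39.56 K

Q_s = Q / 3600 = 237.1 / 3600 = 0.0658611 kg/s
t_res = M / Q_s = 11.65 ÷ 0.0658611 = 176.887 s
Geometry in metres: D = 87.2 mm → 0.0872 m, h = 8.70 mm → 0.0087 m; screw speed N = 40.3 rpm = 0.671667 rev/s
γ̇ = π·D·N / h = π · 0.0872 · 0.671667 / 0.0087 = 21.1495 s⁻¹
ΔT = η·γ̇²·t_res/(ρ·cp) = [1197 × 21.1495² × 176.887] / [1260 × 1900] = 39.5611 K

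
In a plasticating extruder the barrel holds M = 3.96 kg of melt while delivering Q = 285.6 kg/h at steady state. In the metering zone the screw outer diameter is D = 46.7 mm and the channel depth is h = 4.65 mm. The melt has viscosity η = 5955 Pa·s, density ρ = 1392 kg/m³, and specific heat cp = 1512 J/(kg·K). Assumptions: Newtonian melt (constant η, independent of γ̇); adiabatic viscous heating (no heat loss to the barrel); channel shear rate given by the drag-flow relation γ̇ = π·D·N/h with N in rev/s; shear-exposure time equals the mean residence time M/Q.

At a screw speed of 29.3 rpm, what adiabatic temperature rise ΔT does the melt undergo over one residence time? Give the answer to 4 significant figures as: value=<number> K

value=33.53 K

Throughput in SI: Q_s = 285.6 kg/h ÷ 3600 s/h = 0.0793333 kg/s
Mean residence time: t_res = M/Q_s = 3.96 kg / 0.0793333 kg/s = 49.916 s
Convert to SI: D = 0.0467 m, h = 0.00465 m, N = 29.3/60 = 0.488333 rev/s
γ̇ = π D N / h = (π)(0.0467)(0.488333) / 0.00465 = 15.4074 s⁻¹
Adiabatic rise: ΔT = η γ̇² t_res / (ρ cp) = 5955·(15.4074)²·49.916 / (1392·1512) = 33.5267 K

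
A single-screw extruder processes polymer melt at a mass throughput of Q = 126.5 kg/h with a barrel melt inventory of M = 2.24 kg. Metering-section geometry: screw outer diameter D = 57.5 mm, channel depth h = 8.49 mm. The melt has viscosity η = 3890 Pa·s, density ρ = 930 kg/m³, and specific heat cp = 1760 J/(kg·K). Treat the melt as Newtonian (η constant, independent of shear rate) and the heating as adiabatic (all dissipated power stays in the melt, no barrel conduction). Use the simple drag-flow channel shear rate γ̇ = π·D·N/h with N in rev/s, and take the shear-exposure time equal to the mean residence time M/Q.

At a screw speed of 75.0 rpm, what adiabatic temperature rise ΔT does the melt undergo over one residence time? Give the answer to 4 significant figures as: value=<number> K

value=107.2 K

Throughput in SI: Q_s = 126.5 kg/h ÷ 3600 s/h = 0.0351389 kg/s
Mean residence time: t_res = M/Q_s = 2.24 kg / 0.0351389 kg/s = 63.747 s
Geometry in metres: D = 57.5 mm → 0.0575 m, h = 8.49 mm → 0.00849 m; screw speed N = 75.0 rpm = 1.25 rev/s
γ̇ = π·D·N / h = π · 0.0575 · 1.25 / 0.00849 = 26.5962 s⁻¹
ΔT = η·γ̇²·t_res/(ρ·cp) = [3890 × 26.5962² × 63.747] / [930 × 1760] = 107.165 K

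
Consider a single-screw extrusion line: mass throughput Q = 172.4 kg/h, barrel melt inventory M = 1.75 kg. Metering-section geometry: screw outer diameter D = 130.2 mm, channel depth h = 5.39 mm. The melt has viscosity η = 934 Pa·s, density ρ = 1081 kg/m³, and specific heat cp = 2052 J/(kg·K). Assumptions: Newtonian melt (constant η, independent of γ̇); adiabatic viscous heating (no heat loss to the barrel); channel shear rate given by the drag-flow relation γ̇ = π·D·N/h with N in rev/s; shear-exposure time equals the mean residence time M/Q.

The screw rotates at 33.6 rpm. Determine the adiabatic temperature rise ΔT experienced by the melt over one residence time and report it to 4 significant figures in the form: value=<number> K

Q_s = Q / 3600 = 172.4 / 3600 = 0.0478889 kg/s
Mean residence time: t_res = M/Q_s = 1.75 kg / 0.0478889 kg/s = 36.5429 s
Geometry in metres: D = 130.2 mm → 0.1302 m, h = 5.39 mm → 0.00539 m; screw speed N = 33.6 rpm = 0.56 rev/s
γ̇ = π·D·N / h = π · 0.1302 · 0.56 / 0.00539 = 42.4972 s⁻¹
ΔT = η·γ̇²·t_res/(ρ·cp) = [934 × 42.4972² × 36.5429] / [1081 × 2052] = 27.7886 K

value=27.79 K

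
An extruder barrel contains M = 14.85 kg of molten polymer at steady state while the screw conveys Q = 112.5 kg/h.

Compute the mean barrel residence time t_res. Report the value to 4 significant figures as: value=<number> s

Convert throughput: Q = 112.5 kg/h = 112.5/3600 = 0.03125 kg/s
Mean residence time: t_res = M/Q_s = 14.85 kg / 0.03125 kg/s = 475.2 s

value=475.2 s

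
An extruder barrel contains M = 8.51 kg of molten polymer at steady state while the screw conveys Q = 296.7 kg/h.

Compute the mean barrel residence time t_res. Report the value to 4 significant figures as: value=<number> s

value=103.3 s

Throughput in SI: Q_s = 296.7 kg/h ÷ 3600 s/h = 0.0824167 kg/s
Mean residence time: t_res = M/Q_s = 8.51 kg / 0.0824167 kg/s = 103.256 s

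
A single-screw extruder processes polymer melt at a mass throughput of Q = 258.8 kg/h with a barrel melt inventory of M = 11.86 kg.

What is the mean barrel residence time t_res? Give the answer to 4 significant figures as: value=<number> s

Throughput in SI: Q_s = 258.8 kg/h ÷ 3600 s/h = 0.0718889 kg/s
t_res = M / Q_s = 11.86 ÷ 0.0718889 = 164.977 s

value=165.0 s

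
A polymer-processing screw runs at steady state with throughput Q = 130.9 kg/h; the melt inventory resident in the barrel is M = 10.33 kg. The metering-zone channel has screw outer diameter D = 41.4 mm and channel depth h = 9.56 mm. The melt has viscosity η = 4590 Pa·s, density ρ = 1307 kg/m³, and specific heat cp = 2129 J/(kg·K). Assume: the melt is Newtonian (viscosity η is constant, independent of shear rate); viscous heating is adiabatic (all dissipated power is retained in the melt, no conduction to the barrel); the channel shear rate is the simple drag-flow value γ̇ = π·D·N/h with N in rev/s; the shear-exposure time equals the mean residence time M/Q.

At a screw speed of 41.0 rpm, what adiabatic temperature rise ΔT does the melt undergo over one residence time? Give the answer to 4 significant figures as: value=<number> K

Throughput in SI: Q_s = 130.9 kg/h ÷ 3600 s/h = 0.0363611 kg/s
t_res = M / Q_s = 10.33 / 0.0363611 = 284.095 s
Convert to SI: D = 0.0414 m, h = 0.00956 m, N = 41.0/60 = 0.683333 rev/s
γ̇ = π D N / h = (π)(0.0414)(0.683333) / 0.00956 = 9.29662 s⁻¹
ΔT = η·γ̇²·t_res / (ρ·cp) = 4590 · (9.29662)² · 284.095 / (1307 · 2129) = 40.5018 K

value=40.50 K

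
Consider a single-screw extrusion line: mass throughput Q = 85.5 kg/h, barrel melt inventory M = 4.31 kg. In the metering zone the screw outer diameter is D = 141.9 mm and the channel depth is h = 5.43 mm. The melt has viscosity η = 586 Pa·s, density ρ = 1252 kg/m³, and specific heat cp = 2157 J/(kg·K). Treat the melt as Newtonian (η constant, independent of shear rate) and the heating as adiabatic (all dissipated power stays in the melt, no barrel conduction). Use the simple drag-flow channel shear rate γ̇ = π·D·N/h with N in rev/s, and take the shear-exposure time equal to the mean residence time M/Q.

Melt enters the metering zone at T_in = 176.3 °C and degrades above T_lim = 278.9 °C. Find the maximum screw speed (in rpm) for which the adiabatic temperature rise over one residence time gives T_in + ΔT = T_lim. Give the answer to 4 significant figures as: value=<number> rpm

value=37.30 rpm

Convert throughput: Q = 85.5 kg/h = 85.5/3600 = 0.02375 kg/s
t_res = M / Q_s = 4.31 / 0.02375 = 181.474 s
Convert to metres: D = 0.1419 m, h = 0.00543 m
ΔT_a = T_lim − T_in = 278.9 − 176.3 = 102.6 K
γ̇_max² = ΔT_a·ρ·cp/(η·t_res) = 102.6·1252·2157/(586·181.474) = 2605.5 s⁻²
Take the square root: γ̇_max = √(2605.5) = 51.0441 s⁻¹
N_max = γ̇_max·h / (π·D) = 51.0441 · 0.00543 / (π · 0.1419) = 0.621746 rev/s = 37.3047 rpm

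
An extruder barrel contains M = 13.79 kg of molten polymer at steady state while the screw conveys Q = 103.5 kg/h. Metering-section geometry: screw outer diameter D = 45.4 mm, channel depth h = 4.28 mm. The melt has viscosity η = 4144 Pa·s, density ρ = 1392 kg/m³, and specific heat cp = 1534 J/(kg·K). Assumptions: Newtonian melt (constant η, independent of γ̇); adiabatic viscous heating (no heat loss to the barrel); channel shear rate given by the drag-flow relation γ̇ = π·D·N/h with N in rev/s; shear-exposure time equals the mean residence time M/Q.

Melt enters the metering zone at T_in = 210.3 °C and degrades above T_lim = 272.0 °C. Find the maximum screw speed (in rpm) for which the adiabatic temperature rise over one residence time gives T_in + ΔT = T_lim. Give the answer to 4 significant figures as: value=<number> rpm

value=14.66 rpm

Q_s = Q / 3600 = 103.5 / 3600 = 0.02875 kg/s
t_res = M / Q_s = 13.79 ÷ 0.02875 = 479.652 s
Convert to metres: D = 0.0454 m, h = 0.00428 m
ΔT_a = T_lim − T_in = 272.0 °C − 210.3 °C = 61.7 K
γ̇_max² = ΔT_a·ρ·cp / (η·t_res) = [61.7 × 1392 × 1534] / [4144 × 479.652] = 66.2832 s⁻²
Take the square root: γ̇_max = √(66.2832) = 8.14145 s⁻¹
N_max = γ̇_max·h / (π·D) = 8.14145 · 0.00428 / (π · 0.0454) = 0.244309 rev/s = 14.6586 rpm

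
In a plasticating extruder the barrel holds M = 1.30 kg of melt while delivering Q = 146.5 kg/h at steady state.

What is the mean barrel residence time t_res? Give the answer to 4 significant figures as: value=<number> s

Throughput in SI: Q_s = 146.5 kg/h ÷ 3600 s/h = 0.0406944 kg/s
Mean residence time: t_res = M/Q_s = 1.30 kg / 0.0406944 kg/s = 31.9454 s

value=31.95 s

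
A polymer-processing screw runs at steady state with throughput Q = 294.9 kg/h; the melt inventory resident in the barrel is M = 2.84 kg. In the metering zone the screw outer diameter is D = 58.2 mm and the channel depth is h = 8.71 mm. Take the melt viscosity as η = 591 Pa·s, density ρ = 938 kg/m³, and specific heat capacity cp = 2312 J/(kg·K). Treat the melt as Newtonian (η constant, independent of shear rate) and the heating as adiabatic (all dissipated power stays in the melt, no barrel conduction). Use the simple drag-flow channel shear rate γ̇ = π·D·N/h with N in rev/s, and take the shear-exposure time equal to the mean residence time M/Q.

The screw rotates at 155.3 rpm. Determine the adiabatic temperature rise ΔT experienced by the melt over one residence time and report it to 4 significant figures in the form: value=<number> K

value=27.89 K

Convert throughput: Q = 294.9 kg/h = 294.9/3600 = 0.0819167 kg/s
t_res = M / Q_s = 2.84 ÷ 0.0819167 = 34.6694 s
Convert to SI: D = 0.0582 m, h = 0.00871 m, N = 155.3/60 = 2.58833 rev/s
γ̇ = π D N / h = (π)(0.0582)(2.58833) / 0.00871 = 54.3344 s⁻¹
ΔT = η·γ̇²·t_res/(ρ·cp) = [591 × 54.3344² × 34.6694] / [938 × 2312] = 27.8928 K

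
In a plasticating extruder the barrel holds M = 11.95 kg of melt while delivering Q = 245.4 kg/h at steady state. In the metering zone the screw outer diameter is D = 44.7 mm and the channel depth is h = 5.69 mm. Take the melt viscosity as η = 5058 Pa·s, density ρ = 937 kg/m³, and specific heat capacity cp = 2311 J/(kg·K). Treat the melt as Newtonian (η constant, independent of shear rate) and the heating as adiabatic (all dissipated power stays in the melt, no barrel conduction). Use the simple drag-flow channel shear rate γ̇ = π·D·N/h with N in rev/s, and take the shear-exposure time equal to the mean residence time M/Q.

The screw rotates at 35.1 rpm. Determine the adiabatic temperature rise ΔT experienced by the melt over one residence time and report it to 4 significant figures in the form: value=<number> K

value=85.36 K

Q_s = Q / 3600 = 245.4 / 3600 = 0.0681667 kg/s
Mean residence time: t_res = M/Q_s = 11.95 kg / 0.0681667 kg/s = 175.306 s
Geometry in metres: D = 44.7 mm → 0.0447 m, h = 5.69 mm → 0.00569 m; screw speed N = 35.1 rpm = 0.585 rev/s
γ̇ = π·D·N / h = π · 0.0447 · 0.585 / 0.00569 = 14.4378 s⁻¹
Adiabatic rise: ΔT = η γ̇² t_res / (ρ cp) = 5058·(14.4378)²·175.306 / (937·2311) = 85.3566 K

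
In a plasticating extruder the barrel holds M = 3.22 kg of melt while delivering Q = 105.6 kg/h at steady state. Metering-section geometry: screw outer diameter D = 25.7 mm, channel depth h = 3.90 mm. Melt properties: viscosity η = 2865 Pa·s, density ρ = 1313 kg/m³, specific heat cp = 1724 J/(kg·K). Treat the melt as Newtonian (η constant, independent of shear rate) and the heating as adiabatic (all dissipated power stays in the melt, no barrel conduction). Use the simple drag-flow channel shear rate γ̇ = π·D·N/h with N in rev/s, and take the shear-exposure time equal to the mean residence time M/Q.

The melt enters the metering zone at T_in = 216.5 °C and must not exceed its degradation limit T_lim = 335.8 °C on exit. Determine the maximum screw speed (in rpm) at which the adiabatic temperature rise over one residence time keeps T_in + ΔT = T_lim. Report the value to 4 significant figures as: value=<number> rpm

Throughput in SI: Q_s = 105.6 kg/h ÷ 3600 s/h = 0.0293333 kg/s
Mean residence time: t_res = M/Q_s = 3.22 kg / 0.0293333 kg/s = 109.773 s
D = 25.7 mm = 0.0257 m;  h = 3.90 mm = 0.0039 m
ΔT_a = T_lim − T_in = 335.8 °C − 216.5 °C = 119.3 K
γ̇_max² = ΔT_a·ρ·cp / (η·t_res) = [119.3 × 1313 × 1724] / [2865 × 109.773] = 858.664 s⁻²
γ̇_max = √858.664 = 29.303 s⁻¹
Solve γ̇ = πDN/h for N: N_max = γ̇_max·h/(π·D) = 29.303 × 0.0039 / (π × 0.0257) = 1.41545 rev/s = 84.9268 rpm

value=84.93 rpm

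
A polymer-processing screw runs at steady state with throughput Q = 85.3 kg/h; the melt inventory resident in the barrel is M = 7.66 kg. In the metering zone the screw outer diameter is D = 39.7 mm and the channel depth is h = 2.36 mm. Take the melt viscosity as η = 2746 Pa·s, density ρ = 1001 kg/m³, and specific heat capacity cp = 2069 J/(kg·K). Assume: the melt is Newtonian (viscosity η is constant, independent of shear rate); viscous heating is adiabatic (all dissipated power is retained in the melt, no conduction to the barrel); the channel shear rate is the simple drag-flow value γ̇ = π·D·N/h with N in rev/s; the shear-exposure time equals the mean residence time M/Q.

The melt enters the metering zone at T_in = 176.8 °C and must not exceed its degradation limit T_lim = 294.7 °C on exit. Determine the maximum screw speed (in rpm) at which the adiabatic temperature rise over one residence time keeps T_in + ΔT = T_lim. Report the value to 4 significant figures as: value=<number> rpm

Q_s = Q / 3600 = 85.3 / 3600 = 0.0236944 kg/s
t_res = M / Q_s = 7.66 / 0.0236944 = 323.283 s
D = 39.7 mm = 0.0397 m;  h = 2.36 mm = 0.00236 m
ΔT_a = T_lim − T_in = 294.7 °C − 176.8 °C = 117.9 K
Invert ΔT = ηγ̇²t_res/(ρcp) for γ̇: γ̇_max² = ΔT_a ρ cp / (η t_res) = 117.9·1001·2069 / (2746·323.283) = 275.059 s⁻²
γ̇_max = sqrt(275.059) = 16.5849 s⁻¹
N_max = γ̇_max h / (πD) = 16.5849·0.00236/(π·0.0397) = 0.313823 rev/s → ×60 = 18.8294 rpm

value=18.83 rpm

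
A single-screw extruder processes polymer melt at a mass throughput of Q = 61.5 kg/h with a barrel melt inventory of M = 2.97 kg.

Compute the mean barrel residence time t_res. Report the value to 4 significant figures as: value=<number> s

Throughput in SI: Q_s = 61.5 kg/h ÷ 3600 s/h = 0.0170833 kg/s
Mean residence time: t_res = M/Q_s = 2.97 kg / 0.0170833 kg/s = 173.854 s

value=173.9 s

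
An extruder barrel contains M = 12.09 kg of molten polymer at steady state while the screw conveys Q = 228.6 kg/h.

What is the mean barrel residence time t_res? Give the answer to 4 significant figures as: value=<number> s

value=190.4 s

Convert throughput: Q = 228.6 kg/h = 228.6/3600 = 0.0635 kg/s
t_res = M / Q_s = 12.09 ÷ 0.0635 = 190.394 s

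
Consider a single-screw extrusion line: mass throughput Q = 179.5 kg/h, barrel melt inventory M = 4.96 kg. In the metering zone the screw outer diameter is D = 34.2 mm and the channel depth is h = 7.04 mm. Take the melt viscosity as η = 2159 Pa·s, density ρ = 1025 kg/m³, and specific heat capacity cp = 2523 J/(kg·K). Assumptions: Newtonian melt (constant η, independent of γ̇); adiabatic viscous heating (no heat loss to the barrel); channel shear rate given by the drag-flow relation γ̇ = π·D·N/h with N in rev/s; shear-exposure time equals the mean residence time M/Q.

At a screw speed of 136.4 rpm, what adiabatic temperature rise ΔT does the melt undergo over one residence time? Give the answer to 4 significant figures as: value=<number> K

Q_s = Q / 3600 = 179.5 / 3600 = 0.0498611 kg/s
t_res = M / Q_s = 4.96 / 0.0498611 = 99.4763 s
D = 34.2 mm = 0.0342 m;  h = 7.04 mm = 0.00704 m;  N = 136.4 rpm / 60 = 2.27333 rev/s
γ̇ = π·D·N / h = π · 0.0342 · 2.27333 / 0.00704 = 34.695 s⁻¹
ΔT = η·γ̇²·t_res / (ρ·cp) = 2159 · (34.695)² · 99.4763 / (1025 · 2523) = 99.9687 K

value=99.97 K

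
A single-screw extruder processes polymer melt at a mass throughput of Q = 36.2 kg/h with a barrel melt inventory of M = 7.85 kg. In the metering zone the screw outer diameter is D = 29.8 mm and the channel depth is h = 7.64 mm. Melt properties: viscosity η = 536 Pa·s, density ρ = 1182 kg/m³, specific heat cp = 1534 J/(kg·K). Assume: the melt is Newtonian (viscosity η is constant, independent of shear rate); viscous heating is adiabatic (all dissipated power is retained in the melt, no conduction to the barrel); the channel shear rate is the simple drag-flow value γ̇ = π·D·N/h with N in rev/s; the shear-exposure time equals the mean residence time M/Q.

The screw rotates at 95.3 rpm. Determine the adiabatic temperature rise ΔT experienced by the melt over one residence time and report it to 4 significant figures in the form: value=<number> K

value=87.42 K

Throughput in SI: Q_s = 36.2 kg/h ÷ 3600 s/h = 0.0100556 kg/s
Mean residence time: t_res = M/Q_s = 7.85 kg / 0.0100556 kg/s = 780.663 s
Convert to SI: D = 0.0298 m, h = 0.00764 m, N = 95.3/60 = 1.58833 rev/s
Shear rate: γ̇ = πDN/h = π·0.0298·1.58833/0.00764 = 19.4632 s⁻¹
ΔT = η·γ̇²·t_res / (ρ·cp) = 536 · (19.4632)² · 780.663 / (1182 · 1534) = 87.4207 K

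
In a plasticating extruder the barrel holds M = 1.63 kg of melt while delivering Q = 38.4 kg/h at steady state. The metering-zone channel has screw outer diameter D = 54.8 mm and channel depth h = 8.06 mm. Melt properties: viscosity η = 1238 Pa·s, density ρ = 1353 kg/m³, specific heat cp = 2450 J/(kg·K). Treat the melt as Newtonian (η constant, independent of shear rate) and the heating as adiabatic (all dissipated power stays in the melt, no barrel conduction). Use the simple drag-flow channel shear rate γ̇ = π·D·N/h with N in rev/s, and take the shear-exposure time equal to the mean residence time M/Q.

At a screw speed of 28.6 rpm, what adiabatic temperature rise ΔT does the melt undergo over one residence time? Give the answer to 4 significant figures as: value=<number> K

value=5.916 K

Q_s = Q / 3600 = 38.4 / 3600 = 0.0106667 kg/s
Mean residence time: t_res = M/Q_s = 1.63 kg / 0.0106667 kg/s = 152.812 s
D = 54.8 mm = 0.0548 m;  h = 8.06 mm = 0.00806 m;  N = 28.6 rpm / 60 = 0.476667 rev/s
γ̇ = π D N / h = (π)(0.0548)(0.476667) / 0.00806 = 10.1815 s⁻¹
ΔT = η·γ̇²·t_res/(ρ·cp) = [1238 × 10.1815² × 152.812] / [1353 × 2450] = 5.91611 K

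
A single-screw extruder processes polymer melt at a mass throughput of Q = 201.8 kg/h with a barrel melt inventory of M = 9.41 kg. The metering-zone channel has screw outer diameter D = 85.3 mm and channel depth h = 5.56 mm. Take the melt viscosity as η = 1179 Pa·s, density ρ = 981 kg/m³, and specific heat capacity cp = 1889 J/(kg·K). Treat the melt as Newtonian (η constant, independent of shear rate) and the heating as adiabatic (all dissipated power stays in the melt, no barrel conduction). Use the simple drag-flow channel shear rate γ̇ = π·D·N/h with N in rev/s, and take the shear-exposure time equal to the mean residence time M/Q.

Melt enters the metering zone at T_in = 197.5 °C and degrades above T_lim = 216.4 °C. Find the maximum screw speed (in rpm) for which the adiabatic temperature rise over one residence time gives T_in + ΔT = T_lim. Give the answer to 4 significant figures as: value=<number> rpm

value=16.56 rpm

Throughput in SI: Q_s = 201.8 kg/h ÷ 3600 s/h = 0.0560556 kg/s
t_res = M / Q_s = 9.41 / 0.0560556 = 167.869 s
Convert to metres: D = 0.0853 m, h = 0.00556 m
ΔT_a = T_lim − T_in = 216.4 − 197.5 = 18.9 K
γ̇_max² = ΔT_a·ρ·cp/(η·t_res) = 18.9·981·1889/(1179·167.869) = 176.961 s⁻²
γ̇_max = √176.961 = 13.3027 s⁻¹
Solve γ̇ = πDN/h for N: N_max = γ̇_max·h/(π·D) = 13.3027 × 0.00556 / (π × 0.0853) = 0.276004 rev/s = 16.5602 rpm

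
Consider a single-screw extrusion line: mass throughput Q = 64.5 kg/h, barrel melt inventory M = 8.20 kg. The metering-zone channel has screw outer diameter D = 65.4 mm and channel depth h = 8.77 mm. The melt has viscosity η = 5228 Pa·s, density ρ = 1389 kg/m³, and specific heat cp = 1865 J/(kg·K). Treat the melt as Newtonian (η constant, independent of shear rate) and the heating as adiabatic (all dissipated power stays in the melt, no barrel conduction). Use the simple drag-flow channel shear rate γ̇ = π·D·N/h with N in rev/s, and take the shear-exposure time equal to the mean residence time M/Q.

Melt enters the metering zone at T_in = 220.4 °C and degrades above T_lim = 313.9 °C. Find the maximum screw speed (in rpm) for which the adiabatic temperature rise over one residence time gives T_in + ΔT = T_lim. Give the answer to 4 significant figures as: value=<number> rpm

value=25.77 rpm

Q_s = Q / 3600 = 64.5 / 3600 = 0.0179167 kg/s
t_res = M / Q_s = 8.20 ÷ 0.0179167 = 457.674 s
Convert to metres: D = 0.0654 m, h = 0.00877 m
ΔT_a = T_lim − T_in = 313.9 − 220.4 = 93.5 K
Invert ΔT = ηγ̇²t_res/(ρcp) for γ̇: γ̇_max² = ΔT_a ρ cp / (η t_res) = 93.5·1389·1865 / (5228·457.674) = 101.228 s⁻²
γ̇_max = sqrt(101.228) = 10.0612 s⁻¹
Solve γ̇ = πDN/h for N: N_max = γ̇_max·h/(π·D) = 10.0612 × 0.00877 / (π × 0.0654) = 0.429459 rev/s = 25.7676 rpm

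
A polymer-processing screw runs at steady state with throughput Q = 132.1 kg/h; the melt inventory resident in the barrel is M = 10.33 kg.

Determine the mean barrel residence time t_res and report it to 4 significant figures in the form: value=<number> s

value=281.5 s

Q_s = Q / 3600 = 132.1 / 3600 = 0.0366944 kg/s
Mean residence time: t_res = M/Q_s = 10.33 kg / 0.0366944 kg/s = 281.514 s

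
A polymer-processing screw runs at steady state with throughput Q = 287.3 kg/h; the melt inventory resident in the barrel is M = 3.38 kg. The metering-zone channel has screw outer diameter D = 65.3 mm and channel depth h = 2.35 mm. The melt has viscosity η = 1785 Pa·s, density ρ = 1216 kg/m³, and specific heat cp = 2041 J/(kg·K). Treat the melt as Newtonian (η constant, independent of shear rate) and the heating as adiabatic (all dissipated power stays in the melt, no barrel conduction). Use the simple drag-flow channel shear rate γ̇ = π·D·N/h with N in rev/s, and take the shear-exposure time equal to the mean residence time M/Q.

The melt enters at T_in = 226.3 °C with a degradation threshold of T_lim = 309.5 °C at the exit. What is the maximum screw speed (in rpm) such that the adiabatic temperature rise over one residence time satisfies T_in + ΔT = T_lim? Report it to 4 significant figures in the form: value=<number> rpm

Q_s = Q / 3600 = 287.3 / 3600 = 0.0798056 kg/s
Mean residence time: t_res = M/Q_s = 3.38 kg / 0.0798056 kg/s = 42.3529 s
Geometry in SI: D = 65.3 mm → 0.0653 m, h = 2.35 mm → 0.00235 m
Allowable rise: ΔT_a = T_lim − T_in = 309.5 − 226.3 = 83.2 K
γ̇_max² = ΔT_a·ρ·cp / (η·t_res) = [83.2 × 1216 × 2041] / [1785 × 42.3529] = 2731.35 s⁻²
γ̇_max = sqrt(2731.35) = 52.2624 s⁻¹
N_max = γ̇_max·h / (π·D) = 52.2624 · 0.00235 / (π · 0.0653) = 0.598679 rev/s = 35.9207 rpm

value=35.92 rpm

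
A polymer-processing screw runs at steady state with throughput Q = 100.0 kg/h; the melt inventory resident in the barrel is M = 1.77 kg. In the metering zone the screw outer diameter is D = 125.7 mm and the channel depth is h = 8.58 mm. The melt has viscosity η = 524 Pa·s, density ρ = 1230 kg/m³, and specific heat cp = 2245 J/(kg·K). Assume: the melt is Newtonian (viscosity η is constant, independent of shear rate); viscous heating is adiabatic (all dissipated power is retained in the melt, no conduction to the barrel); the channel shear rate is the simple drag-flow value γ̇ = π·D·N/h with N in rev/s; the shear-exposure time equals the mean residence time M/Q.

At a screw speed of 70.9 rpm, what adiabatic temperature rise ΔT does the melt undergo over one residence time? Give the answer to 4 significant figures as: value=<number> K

Q_s = Q / 3600 = 100.0 / 3600 = 0.0277778 kg/s
Mean residence time: t_res = M/Q_s = 1.77 kg / 0.0277778 kg/s = 63.72 s
Geometry in metres: D = 125.7 mm → 0.1257 m, h = 8.58 mm → 0.00858 m; screw speed N = 70.9 rpm = 1.18167 rev/s
γ̇ = π D N / h = (π)(0.1257)(1.18167) / 0.00858 = 54.3867 s⁻¹
Adiabatic rise: ΔT = η γ̇² t_res / (ρ cp) = 524·(54.3867)²·63.72 / (1230·2245) = 35.7661 K

value=35.77 K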